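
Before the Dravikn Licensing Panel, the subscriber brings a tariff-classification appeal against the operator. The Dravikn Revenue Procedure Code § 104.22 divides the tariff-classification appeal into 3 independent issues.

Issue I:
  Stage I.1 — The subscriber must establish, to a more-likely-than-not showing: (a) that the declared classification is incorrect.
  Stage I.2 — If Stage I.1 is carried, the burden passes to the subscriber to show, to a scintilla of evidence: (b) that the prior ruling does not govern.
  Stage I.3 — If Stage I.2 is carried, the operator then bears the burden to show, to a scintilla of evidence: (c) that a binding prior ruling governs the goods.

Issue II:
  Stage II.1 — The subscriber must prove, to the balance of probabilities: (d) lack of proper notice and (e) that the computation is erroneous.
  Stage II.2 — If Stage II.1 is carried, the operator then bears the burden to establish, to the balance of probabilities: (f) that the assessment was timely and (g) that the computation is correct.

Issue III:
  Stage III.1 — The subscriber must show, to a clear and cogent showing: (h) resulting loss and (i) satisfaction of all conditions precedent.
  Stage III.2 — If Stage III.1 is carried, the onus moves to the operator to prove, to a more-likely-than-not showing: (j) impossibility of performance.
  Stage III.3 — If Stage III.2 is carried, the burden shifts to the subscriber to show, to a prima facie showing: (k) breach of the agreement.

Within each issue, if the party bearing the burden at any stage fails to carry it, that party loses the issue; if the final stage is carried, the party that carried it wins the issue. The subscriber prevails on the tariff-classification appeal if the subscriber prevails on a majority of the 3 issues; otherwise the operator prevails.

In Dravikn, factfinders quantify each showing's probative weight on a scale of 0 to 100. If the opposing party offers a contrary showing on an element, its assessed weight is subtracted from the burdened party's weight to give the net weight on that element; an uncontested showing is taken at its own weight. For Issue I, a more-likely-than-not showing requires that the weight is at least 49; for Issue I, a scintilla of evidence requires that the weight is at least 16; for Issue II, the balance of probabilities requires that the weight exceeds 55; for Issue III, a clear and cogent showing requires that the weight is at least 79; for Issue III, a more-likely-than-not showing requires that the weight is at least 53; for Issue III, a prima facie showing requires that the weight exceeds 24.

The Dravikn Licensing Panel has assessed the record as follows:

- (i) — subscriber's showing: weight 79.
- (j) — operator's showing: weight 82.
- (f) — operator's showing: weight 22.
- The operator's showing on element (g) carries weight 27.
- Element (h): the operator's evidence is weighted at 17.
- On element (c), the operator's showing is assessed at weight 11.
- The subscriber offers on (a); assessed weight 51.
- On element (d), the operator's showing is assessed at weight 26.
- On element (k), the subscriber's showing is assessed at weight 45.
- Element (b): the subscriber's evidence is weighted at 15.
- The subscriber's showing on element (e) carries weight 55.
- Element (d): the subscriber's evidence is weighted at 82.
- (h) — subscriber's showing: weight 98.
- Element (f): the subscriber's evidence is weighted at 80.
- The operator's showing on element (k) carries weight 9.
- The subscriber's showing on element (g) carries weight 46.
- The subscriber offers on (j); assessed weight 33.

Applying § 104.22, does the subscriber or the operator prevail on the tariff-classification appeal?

— Issue I —
Stage I.1 (subscriber, a more-likely-than-not showing, weight is at least 49): (a) 51 ≥ 49 — meets.
  All elements met. The subscriber retains the burden for Stage I.2.
Stage I.2 (subscriber, a scintilla of evidence, weight is at least 16): (b) 15 < 16 — fails.
  Stage I.2 not carried; the subscriber fails its burden.
The analysis ends at Stage I.2; the operator prevails on this issue.
— Issue II —
Stage II.1 — burden on subscriber; standard: the balance of probabilities (weight exceeds 55).
    (d): 82 − 26 = 56 > 55 [met]
    (e): 55 ≤ 55 [not met]
  Stage II.1 not carried; the subscriber fails its burden.
The operator prevails on this issue.
— Issue III —
At Stage III.1 the subscriber must meet a clear and cogent showing (weight is at least 79): on (h) the weight is 98 less the opposing 17 gives net 81, ≥ 79, so (h) meets the standard; on (i) the weight is 79, which does reach 79, so (i) meets the standard.
  The subscriber carries Stage III.1; the operator now bears the burden.
At Stage III.2 the operator must meet a more-likely-than-not showing (weight is at least 53): on (j) the weight is 82 less the opposing 33 gives net 49, which does not reach 53, so (j) does not meet the standard.
  The operator does not carry Stage III.2.
The analysis ends at Stage III.2; the subscriber prevails on this issue.
Per-issue: Issue I → operator; Issue II → operator; Issue III → subscriber. The subscriber must prevail on a majority of issues; overall, the operator prevails.

operator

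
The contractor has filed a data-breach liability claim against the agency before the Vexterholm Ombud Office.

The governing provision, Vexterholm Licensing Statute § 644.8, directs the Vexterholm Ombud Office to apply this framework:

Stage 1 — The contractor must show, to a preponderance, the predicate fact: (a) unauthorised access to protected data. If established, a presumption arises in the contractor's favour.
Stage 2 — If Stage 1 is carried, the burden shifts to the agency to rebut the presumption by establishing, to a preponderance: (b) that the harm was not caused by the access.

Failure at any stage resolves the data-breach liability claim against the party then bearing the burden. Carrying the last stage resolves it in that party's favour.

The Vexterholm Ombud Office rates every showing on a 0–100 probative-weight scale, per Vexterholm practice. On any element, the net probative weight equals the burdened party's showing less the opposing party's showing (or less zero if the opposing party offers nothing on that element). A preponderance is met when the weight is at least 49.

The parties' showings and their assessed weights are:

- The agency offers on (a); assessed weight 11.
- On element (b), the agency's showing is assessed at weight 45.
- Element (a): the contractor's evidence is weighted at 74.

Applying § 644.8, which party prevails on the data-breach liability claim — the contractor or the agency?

contractor

At Stage 1 the contractor must meet a preponderance (weight is at least 49): on (a) the weight is 74 less the opposing 11 gives net 63, ≥ 49, so (a) meets the standard.
  Stage 1 is satisfied; the onus moves to the agency.
At Stage 2 the agency must meet a preponderance (weight is at least 49): on (b) the weight is 45, < 49, so (b) does not meet the standard.
  Stage 2 not carried; the agency fails its burden.
The contractor prevails.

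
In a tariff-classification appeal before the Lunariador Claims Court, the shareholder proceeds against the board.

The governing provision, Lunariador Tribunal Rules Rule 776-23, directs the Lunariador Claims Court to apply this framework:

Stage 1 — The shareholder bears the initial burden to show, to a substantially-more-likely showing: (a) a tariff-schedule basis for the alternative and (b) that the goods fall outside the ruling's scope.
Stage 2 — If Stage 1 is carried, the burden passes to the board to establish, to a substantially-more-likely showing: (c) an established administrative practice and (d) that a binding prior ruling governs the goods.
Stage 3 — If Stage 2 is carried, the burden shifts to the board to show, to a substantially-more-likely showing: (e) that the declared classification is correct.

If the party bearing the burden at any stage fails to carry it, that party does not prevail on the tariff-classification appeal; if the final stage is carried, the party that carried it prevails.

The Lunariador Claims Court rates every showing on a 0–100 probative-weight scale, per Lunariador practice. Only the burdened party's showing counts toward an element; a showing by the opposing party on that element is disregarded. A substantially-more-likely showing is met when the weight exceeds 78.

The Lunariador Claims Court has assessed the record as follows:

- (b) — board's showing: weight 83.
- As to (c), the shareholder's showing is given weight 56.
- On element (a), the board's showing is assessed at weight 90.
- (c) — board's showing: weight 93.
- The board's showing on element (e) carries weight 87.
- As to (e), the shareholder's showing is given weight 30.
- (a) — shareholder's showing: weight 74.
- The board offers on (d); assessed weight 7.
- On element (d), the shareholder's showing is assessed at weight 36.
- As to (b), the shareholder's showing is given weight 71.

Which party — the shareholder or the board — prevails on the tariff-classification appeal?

At Stage 1 the shareholder must meet a substantially-more-likely showing (weight exceeds 78): on (a) the weight is 74 (the board's 90 is given no effect), which does not exceed 78, so (a) does not meet the standard; on (b) the weight is 71 (the board's 83 is given no effect), ≤ 78, so (b) does not meet the standard.
  The shareholder does not carry Stage 1.
The analysis ends at Stage 1; the board prevails.

board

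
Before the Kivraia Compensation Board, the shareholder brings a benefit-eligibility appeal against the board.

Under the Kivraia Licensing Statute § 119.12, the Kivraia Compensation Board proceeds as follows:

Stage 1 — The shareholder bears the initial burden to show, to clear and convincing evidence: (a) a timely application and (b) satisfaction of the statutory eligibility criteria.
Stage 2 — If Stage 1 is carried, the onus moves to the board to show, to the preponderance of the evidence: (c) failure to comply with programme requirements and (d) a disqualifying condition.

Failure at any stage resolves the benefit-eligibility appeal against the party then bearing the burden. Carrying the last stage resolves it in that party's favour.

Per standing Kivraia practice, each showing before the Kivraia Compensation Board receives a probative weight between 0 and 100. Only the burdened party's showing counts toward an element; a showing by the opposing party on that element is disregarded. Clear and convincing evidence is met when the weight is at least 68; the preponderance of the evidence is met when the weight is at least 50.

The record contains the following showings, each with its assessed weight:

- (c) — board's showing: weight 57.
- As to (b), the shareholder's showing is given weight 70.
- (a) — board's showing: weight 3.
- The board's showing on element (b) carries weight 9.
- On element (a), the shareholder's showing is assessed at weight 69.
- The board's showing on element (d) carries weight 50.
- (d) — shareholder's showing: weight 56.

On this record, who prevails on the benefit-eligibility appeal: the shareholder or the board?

board

Stage 1 (shareholder, clear and convincing evidence, weight is at least 68): (a) 69 (board's 3 disregarded) ≥ 68 — meets; (b) 70 (board's 9 disregarded) ≥ 68 — meets.
  Stage 1 carried; the burden shifts to the board.
Stage 2 (board, the preponderance of the evidence, weight is at least 50): (c) 57 ≥ 50 — meets; (d) 50 (shareholder's 56 disregarded) ≥ 50 — meets.
  The board carries the last stage.
All stages carried — the board prevails.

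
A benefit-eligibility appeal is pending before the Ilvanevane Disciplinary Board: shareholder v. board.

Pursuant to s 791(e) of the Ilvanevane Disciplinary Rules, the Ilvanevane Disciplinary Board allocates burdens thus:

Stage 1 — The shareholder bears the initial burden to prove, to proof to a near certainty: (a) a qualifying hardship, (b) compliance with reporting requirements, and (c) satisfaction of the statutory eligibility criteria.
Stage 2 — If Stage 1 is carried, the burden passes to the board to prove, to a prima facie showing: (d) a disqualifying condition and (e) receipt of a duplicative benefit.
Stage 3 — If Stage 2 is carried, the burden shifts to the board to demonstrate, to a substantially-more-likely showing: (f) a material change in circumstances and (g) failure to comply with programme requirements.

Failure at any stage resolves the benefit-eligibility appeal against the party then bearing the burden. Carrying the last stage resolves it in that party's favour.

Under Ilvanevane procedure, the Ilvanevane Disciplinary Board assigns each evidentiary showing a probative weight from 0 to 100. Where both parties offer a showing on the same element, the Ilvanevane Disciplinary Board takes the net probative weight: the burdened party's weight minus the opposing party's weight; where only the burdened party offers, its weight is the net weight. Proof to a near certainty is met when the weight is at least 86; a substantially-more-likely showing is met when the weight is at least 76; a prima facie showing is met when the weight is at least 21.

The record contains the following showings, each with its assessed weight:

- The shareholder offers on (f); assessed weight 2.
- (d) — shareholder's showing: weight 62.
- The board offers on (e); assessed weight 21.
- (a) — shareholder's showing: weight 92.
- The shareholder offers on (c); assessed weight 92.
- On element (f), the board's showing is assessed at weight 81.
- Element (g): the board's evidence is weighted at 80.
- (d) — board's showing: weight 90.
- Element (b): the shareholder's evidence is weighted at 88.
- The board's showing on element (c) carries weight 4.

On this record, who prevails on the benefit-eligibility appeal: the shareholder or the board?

Stage 1 (shareholder, proof to a near certainty, weight is at least 86): (a) 92 ≥ 86 — meets; (b) 88 ≥ 86 — meets; (c) net 92−4=88 ≥ 86 — meets.
  All elements met. The burden passes to the board.
Stage 2 (board, a prima facie showing, weight is at least 21): (d) net 90−62=28 ≥ 21 — meets; (e) 21 ≥ 21 — meets.
  All elements met. The board retains the burden for Stage 3.
Stage 3 (board, a substantially-more-likely showing, weight is at least 76): (f) net 81−2=79 ≥ 76 — meets; (g) 80 ≥ 76 — meets.
  The board carries the last stage.
With every stage satisfied, the board prevails.

board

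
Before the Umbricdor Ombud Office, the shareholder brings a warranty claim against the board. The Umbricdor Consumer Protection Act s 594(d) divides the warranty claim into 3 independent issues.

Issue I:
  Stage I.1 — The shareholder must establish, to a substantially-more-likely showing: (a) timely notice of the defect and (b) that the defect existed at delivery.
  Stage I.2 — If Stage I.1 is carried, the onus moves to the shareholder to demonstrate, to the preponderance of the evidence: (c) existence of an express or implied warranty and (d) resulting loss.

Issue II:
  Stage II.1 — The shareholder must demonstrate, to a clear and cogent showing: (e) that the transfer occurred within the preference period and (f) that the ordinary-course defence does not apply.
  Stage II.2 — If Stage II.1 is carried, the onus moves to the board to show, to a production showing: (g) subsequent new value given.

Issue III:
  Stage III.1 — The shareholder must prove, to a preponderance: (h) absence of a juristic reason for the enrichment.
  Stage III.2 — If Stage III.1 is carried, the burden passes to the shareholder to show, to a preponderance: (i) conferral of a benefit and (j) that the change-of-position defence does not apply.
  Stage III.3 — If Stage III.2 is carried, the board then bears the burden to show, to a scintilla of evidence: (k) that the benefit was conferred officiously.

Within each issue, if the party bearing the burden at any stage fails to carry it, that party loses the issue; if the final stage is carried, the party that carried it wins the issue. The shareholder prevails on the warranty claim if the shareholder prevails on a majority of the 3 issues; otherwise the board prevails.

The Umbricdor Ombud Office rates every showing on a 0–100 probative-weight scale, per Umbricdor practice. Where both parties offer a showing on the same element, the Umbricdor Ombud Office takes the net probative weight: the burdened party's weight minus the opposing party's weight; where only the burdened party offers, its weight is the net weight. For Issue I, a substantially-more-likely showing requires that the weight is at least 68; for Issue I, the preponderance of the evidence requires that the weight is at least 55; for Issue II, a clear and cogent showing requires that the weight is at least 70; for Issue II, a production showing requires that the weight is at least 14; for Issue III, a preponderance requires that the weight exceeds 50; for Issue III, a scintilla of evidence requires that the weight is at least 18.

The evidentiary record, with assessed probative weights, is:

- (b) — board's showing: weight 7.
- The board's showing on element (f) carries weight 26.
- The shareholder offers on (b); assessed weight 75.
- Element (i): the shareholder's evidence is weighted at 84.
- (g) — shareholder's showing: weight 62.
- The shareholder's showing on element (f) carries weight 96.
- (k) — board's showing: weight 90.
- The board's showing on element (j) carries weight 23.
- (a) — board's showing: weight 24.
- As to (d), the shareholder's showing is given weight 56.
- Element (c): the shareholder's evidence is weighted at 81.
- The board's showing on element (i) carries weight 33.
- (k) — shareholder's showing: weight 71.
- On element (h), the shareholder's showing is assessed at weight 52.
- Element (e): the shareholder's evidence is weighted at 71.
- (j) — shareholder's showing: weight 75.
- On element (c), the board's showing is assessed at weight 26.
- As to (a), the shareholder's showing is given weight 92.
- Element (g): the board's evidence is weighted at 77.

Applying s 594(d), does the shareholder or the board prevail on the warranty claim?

— Issue I —
Stage I.1 — burden on shareholder; standard: a substantially-more-likely showing (weight is at least 68).
    (a): 92 − 24 = 68 ≥ 68 [met]
    (b): 75 − 7 = 68 ≥ 68 [met]
  Stage I.1 carried; the burden remains with the shareholder.
Stage I.2 — burden on shareholder; standard: the preponderance of the evidence (weight is at least 55).
    (c): 81 − 26 = 55 ≥ 55 [met]
    (d): 56 ≥ 55 [met]
  Stage I.2 carried; the final stage is satisfied.
With every stage satisfied, the shareholder prevails on this issue.
— Issue II —
Stage II.1 (shareholder, a clear and cogent showing, weight is at least 70): (e) 71 ≥ 70 — meets; (f) net 96−26=70 ≥ 70 — meets.
  The shareholder carries Stage II.1; the board now bears the burden.
Stage II.2 (board, a production showing, weight is at least 14): (g) net 77−62=15 ≥ 14 — meets.
  All elements met at the final stage.
Every stage carried; the board prevails on this issue.
— Issue III —
Stage III.1 (shareholder, a preponderance, weight exceeds 50): (h) 52 > 50 — meets.
  All elements met. The shareholder retains the burden for Stage III.2.
Stage III.2 (shareholder, a preponderance, weight exceeds 50): (i) net 84−33=51 > 50 — meets; (j) net 75−23=52 > 50 — meets.
  The shareholder carries Stage III.2; the board now bears the burden.
Stage III.3 (board, a scintilla of evidence, weight is at least 18): (k) net 90−71=19 ≥ 18 — meets.
  The board carries the last stage.
All stages carried — the board prevails on this issue.
Per-issue: Issue I → shareholder; Issue II → board; Issue III → board. The shareholder must prevail on a majority of issues; overall, the board prevails.

board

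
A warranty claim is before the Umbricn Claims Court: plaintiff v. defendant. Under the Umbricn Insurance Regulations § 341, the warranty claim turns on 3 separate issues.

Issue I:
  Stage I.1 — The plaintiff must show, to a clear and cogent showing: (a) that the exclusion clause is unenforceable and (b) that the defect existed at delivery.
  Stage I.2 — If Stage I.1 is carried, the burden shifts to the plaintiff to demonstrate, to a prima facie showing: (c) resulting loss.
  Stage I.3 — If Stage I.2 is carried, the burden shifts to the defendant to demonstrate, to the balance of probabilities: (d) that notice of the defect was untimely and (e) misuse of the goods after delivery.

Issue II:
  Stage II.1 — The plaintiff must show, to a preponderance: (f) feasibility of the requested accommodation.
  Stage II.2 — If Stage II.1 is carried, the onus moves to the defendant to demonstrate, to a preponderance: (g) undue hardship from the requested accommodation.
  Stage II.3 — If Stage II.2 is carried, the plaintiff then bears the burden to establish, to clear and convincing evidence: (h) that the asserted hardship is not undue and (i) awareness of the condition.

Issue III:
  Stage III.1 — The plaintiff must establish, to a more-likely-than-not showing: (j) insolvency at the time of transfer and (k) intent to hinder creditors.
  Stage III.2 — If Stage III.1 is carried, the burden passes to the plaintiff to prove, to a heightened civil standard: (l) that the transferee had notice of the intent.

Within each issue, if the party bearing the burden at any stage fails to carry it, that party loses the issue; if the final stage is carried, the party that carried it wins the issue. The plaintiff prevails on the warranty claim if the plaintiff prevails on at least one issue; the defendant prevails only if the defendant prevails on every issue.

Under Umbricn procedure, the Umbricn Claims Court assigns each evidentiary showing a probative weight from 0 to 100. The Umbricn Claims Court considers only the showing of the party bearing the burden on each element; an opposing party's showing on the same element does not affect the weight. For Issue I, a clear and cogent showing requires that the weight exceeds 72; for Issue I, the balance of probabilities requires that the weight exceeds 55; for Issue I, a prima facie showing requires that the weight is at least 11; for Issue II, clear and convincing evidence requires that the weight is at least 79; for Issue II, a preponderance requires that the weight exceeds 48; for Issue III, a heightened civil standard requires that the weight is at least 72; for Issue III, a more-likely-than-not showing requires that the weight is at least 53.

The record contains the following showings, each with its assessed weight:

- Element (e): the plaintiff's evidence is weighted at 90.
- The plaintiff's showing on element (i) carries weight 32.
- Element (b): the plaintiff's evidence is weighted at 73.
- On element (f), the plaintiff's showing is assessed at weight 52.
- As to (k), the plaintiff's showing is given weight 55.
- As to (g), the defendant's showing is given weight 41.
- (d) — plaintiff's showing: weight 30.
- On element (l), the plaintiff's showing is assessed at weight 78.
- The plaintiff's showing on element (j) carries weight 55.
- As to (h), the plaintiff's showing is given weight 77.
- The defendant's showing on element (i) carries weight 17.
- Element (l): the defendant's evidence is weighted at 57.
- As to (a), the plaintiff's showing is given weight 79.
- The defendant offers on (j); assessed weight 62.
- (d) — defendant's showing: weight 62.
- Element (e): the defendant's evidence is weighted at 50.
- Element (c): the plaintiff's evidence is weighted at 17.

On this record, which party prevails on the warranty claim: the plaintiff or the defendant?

plaintiff

— Issue I —
Stage I.1 (plaintiff, a clear and cogent showing, weight exceeds 72): (a) 79 > 72 — meets; (b) 73 > 72 — meets.
  Stage I.1 carried; the burden remains with the plaintiff.
Stage I.2 (plaintiff, a prima facie showing, weight is at least 11): (c) 17 ≥ 11 — meets.
  The plaintiff carries Stage I.2; the defendant now bears the burden.
Stage I.3 (defendant, the balance of probabilities, weight exceeds 55): (d) 62 (plaintiff's 30 disregarded) > 55 — meets; (e) 50 (plaintiff's 90 disregarded) ≤ 55 — fails.
  Stage I.3 not carried; the defendant fails its burden.
So the plaintiff prevails on this issue.
— Issue II —
Stage II.1 (plaintiff, a preponderance, weight exceeds 48): (f) 52 > 48 — meets.
  Stage II.1 is satisfied; the onus moves to the defendant.
Stage II.2 (defendant, a preponderance, weight exceeds 48): (g) 41 ≤ 48 — fails.
  Not every element is met, so the defendant fails to carry Stage II.2.
The plaintiff prevails on this issue.
— Issue III —
Stage III.1 (plaintiff, a more-likely-than-not showing, weight is at least 53): (j) 55 (defendant's 62 disregarded) ≥ 53 — meets; (k) 55 ≥ 53 — meets.
  Stage III.1 carried; the burden remains with the plaintiff.
Stage III.2 (plaintiff, a heightened civil standard, weight is at least 72): (l) 78 (defendant's 57 disregarded) ≥ 72 — meets.
  The plaintiff carries the last stage.
Every stage carried; the plaintiff prevails on this issue.
Per-issue: Issue I → plaintiff; Issue II → plaintiff; Issue III → plaintiff. The plaintiff must prevail on at least one issue; overall, the plaintiff prevails.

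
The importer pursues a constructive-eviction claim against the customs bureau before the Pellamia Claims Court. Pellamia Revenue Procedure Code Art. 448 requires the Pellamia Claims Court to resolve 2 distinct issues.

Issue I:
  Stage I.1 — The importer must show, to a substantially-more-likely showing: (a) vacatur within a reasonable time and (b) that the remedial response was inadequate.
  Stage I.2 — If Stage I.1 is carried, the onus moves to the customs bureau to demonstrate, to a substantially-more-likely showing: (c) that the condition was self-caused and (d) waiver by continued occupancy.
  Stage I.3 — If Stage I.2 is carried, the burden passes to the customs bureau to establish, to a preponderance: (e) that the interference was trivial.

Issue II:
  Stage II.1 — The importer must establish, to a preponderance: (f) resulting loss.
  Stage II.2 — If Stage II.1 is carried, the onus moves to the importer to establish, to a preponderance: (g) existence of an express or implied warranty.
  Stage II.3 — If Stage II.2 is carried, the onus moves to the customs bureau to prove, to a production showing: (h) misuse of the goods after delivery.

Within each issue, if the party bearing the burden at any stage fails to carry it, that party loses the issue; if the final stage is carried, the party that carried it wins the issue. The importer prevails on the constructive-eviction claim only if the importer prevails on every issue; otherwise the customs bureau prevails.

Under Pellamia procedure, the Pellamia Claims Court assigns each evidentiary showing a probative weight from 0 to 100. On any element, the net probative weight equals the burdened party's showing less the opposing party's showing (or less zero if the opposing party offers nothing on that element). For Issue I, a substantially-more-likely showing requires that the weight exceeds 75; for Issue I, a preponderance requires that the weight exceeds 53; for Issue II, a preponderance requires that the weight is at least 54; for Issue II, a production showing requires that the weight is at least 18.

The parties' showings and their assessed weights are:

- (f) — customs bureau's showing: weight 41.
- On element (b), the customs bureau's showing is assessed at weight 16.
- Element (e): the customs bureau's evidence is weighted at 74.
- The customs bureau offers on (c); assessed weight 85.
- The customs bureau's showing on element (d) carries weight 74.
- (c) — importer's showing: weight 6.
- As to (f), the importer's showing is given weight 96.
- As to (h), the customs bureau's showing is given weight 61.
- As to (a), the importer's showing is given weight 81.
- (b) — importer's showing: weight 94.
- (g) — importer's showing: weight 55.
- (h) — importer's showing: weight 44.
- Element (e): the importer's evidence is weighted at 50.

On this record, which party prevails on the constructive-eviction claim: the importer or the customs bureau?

— Issue I —
Stage I.1 — burden on importer; standard: a substantially-more-likely showing (weight exceeds 75).
    (a): 81 > 75 [met]
    (b): 94 − 16 = 78 > 75 [met]
  Stage I.1 is satisfied; the onus moves to the customs bureau.
Stage I.2 — burden on customs bureau; standard: a substantially-more-likely showing (weight exceeds 75).
    (c): 85 − 6 = 79 > 75 [met]
    (d): 74 ≤ 75 [not met]
  Stage I.2 not carried; the customs bureau fails its burden.
The analysis ends at Stage I.2; the importer prevails on this issue.
— Issue II —
Stage II.1 (importer, a preponderance, weight is at least 54): (f) net 96−41=55 ≥ 54 — meets.
  Stage II.1 carried; the burden remains with the importer.
Stage II.2 (importer, a preponderance, weight is at least 54): (g) 55 ≥ 54 — meets.
  All elements met. The burden passes to the customs bureau.
Stage II.3 (customs bureau, a production showing, weight is at least 18): (h) net 61−44=17 < 18 — fails.
  Not every element is met, so the customs bureau fails to carry Stage II.3.
The analysis ends at Stage II.3; the importer prevails on this issue.
Per-issue: Issue I → importer; Issue II → importer. The importer must prevail on every issue; overall, the importer prevails.

importer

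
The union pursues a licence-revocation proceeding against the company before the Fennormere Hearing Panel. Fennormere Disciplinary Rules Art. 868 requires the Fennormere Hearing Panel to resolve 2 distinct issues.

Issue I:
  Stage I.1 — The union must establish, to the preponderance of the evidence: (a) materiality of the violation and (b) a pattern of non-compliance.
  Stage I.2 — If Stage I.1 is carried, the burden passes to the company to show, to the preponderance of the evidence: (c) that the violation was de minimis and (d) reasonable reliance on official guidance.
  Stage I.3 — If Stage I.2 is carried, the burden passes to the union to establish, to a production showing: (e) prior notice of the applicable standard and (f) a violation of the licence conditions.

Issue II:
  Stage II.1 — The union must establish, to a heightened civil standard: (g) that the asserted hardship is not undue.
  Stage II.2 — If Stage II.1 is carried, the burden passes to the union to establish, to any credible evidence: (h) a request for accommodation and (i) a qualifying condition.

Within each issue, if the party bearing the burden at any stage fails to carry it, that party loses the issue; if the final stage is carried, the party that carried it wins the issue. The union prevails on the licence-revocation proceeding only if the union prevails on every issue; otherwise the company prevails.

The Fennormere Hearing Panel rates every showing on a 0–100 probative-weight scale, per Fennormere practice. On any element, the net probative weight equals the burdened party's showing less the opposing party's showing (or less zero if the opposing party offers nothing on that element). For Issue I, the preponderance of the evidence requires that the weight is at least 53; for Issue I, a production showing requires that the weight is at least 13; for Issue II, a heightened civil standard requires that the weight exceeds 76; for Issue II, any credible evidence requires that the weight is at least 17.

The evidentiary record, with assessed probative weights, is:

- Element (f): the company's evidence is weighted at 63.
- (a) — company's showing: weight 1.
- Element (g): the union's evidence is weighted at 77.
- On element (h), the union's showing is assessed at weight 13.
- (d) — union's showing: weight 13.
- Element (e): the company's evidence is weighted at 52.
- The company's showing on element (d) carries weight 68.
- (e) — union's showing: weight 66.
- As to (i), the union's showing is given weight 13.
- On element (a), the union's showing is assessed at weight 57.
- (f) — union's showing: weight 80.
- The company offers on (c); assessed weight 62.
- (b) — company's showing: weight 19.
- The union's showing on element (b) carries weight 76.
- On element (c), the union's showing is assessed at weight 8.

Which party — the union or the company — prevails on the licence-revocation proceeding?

company

— Issue I —
At Stage I.1 the union must meet the preponderance of the evidence (weight is at least 53): on (a) the weight is 57 less the opposing 1 gives net 56, ≥ 53, so (a) meets the standard; on (b) the weight is 76 less the opposing 19 gives net 57, which does reach 53, so (b) meets the standard.
  Stage I.1 carried; the burden shifts to the company.
At Stage I.2 the company must meet the preponderance of the evidence (weight is at least 53): on (c) the weight is 62 less the opposing 8 gives net 54, which does reach 53, so (c) meets the standard; on (d) the weight is 68 less the opposing 13 gives net 55, ≥ 53, so (d) meets the standard.
  Stage I.2 is satisfied; the onus moves to the union.
At Stage I.3 the union must meet a production showing (weight is at least 13): on (e) the weight is 66 less the opposing 52 gives net 14, ≥ 13, so (e) meets the standard; on (f) the weight is 80 less the opposing 63 gives net 17, ≥ 13, so (f) meets the standard.
  All elements met at the final stage.
All stages carried — the union prevails on this issue.
— Issue II —
Stage II.1 — burden on union; standard: a heightened civil standard (weight exceeds 76).
    (g): 77 > 76 [met]
  Stage II.1 carried; the burden remains with the union.
Stage II.2 — burden on union; standard: any credible evidence (weight is at least 17).
    (h): 13 < 17 [not met]
    (i): 13 < 17 [not met]
  Stage II.2 not carried; the union fails its burden.
The analysis ends at Stage II.2; the company prevails on this issue.
Per-issue: Issue I → union; Issue II → company. The union must prevail on every issue; overall, the company prevails.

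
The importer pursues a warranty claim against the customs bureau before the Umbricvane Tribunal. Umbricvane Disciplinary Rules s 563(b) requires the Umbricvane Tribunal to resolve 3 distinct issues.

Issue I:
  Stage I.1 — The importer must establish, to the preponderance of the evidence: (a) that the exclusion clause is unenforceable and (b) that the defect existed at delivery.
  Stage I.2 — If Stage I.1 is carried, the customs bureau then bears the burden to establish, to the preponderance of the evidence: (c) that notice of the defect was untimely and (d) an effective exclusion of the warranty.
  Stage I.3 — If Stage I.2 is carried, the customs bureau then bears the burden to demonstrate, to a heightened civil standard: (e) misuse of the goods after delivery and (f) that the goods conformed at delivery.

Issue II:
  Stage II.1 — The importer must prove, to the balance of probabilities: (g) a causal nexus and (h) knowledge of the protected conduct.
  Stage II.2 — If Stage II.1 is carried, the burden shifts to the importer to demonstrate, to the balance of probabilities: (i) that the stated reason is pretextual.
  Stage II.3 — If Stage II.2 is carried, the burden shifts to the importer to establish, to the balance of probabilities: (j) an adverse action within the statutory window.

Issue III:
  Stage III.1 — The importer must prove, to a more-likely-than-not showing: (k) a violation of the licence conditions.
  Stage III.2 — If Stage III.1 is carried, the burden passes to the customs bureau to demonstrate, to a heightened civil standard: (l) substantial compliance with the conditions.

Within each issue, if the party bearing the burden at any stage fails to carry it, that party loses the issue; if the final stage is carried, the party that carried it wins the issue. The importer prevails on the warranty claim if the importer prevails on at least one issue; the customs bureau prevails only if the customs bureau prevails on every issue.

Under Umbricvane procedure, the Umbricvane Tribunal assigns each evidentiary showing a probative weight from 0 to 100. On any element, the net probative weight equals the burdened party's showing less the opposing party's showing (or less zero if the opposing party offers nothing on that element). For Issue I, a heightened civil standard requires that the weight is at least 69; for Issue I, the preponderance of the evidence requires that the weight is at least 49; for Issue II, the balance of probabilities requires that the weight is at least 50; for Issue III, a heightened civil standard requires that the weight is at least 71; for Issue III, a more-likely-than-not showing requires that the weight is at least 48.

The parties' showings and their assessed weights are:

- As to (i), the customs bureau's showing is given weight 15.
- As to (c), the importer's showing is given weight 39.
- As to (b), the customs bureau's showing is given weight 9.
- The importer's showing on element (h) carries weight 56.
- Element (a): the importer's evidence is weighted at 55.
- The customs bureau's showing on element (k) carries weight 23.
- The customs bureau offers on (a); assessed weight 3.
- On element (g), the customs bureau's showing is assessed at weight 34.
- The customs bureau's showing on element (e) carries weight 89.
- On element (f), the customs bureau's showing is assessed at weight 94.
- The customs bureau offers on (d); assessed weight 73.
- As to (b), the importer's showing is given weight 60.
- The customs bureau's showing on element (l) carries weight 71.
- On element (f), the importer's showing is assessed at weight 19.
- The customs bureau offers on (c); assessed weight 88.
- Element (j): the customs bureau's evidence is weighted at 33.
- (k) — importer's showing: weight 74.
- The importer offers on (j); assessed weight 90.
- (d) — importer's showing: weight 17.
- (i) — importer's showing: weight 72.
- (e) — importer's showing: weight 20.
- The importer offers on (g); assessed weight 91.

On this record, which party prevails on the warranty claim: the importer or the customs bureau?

— Issue I —
Stage I.1 (importer, the preponderance of the evidence, weight is at least 49): (a) net 55−3=52 ≥ 49 — meets; (b) net 60−9=51 ≥ 49 — meets.
  All elements met. The burden passes to the customs bureau.
Stage I.2 (customs bureau, the preponderance of the evidence, weight is at least 49): (c) net 88−39=49 ≥ 49 — meets; (d) net 73−17=56 ≥ 49 — meets.
  Stage I.2 carried; the burden remains with the customs bureau.
Stage I.3 (customs bureau, a heightened civil standard, weight is at least 69): (e) net 89−20=69 ≥ 69 — meets; (f) net 94−19=75 ≥ 69 — meets.
  Stage I.3 carried; the final stage is satisfied.
Every stage carried; the customs bureau prevails on this issue.
— Issue II —
Stage II.1 (importer, the balance of probabilities, weight is at least 50): (g) net 91−34=57 ≥ 50 — meets; (h) 56 ≥ 50 — meets.
  All elements met. The importer retains the burden for Stage II.2.
Stage II.2 (importer, the balance of probabilities, weight is at least 50): (i) net 72−15=57 ≥ 50 — meets.
  Stage II.2 is satisfied; the importer continues to bear the burden.
Stage II.3 (importer, the balance of probabilities, weight is at least 50): (j) net 90−33=57 ≥ 50 — meets.
  The importer carries the last stage.
Every stage carried; the importer prevails on this issue.
— Issue III —
Stage III.1 (importer, a more-likely-than-not showing, weight is at least 48): (k) net 74−23=51 ≥ 48 — meets.
  The importer carries Stage III.1; the customs bureau now bears the burden.
Stage III.2 (customs bureau, a heightened civil standard, weight is at least 71): (l) 71 ≥ 71 — meets.
  The customs bureau carries the last stage.
With every stage satisfied, the customs bureau prevails on this issue.
Per-issue: Issue I → customs bureau; Issue II → importer; Issue III → customs bureau. The importer must prevail on at least one issue; overall, the importer prevails.

importer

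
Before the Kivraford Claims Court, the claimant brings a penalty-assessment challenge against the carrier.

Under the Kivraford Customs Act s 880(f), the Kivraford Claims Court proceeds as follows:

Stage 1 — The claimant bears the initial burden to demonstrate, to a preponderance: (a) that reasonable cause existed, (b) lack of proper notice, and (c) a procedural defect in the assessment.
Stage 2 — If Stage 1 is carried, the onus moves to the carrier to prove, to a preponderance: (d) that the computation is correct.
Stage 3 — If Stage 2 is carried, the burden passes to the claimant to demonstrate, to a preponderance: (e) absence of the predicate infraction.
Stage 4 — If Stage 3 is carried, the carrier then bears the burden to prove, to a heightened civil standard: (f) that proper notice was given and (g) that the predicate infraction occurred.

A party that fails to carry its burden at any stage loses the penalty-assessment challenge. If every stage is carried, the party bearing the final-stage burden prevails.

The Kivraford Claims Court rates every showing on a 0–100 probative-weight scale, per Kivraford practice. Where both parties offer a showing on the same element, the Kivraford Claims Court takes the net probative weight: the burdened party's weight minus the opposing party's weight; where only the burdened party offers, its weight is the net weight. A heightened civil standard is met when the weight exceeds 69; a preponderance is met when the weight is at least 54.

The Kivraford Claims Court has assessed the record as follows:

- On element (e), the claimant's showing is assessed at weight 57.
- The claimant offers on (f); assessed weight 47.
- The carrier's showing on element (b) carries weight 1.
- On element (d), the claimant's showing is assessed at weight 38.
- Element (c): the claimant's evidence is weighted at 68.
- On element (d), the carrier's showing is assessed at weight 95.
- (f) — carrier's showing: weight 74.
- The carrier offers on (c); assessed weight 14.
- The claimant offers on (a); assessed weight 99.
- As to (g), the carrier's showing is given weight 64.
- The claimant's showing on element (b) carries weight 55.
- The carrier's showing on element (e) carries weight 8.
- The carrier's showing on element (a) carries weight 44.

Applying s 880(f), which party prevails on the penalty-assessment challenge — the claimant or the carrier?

carrier

At Stage 1 the claimant must meet a preponderance (weight is at least 54): on (a) the weight is 99 less the opposing 44 gives net 55, which does reach 54, so (a) meets the standard; on (b) the weight is 55 less the opposing 1 gives net 54, ≥ 54, so (b) meets the standard; on (c) the weight is 68 less the opposing 14 gives net 54, which does reach 54, so (c) meets the standard.
  Stage 1 is satisfied; the onus moves to the carrier.
At Stage 2 the carrier must meet a preponderance (weight is at least 54): on (d) the weight is 95 less the opposing 38 gives net 57, which does reach 54, so (d) meets the standard.
  All elements met. The burden passes to the claimant.
At Stage 3 the claimant must meet a preponderance (weight is at least 54): on (e) the weight is 57 less the opposing 8 gives net 49, < 54, so (e) does not meet the standard.
  Stage 3 not carried; the claimant fails its burden.
The carrier prevails.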